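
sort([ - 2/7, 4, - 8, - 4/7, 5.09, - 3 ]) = [ - 8, - 3,-4/7,-2/7, 4, 5.09]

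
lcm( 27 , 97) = 2619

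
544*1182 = 643008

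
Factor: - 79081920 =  - 2^6*3^7*5^1*113^1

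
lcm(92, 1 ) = 92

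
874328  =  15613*56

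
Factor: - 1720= - 2^3*5^1*43^1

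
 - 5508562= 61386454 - 66895016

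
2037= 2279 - 242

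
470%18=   2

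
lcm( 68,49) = 3332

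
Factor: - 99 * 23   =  -3^2*11^1*23^1 = - 2277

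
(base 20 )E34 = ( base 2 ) 1011000100000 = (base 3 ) 21202210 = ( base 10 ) 5664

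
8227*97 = 798019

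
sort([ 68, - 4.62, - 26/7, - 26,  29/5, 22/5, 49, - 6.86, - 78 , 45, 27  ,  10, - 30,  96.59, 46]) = [ - 78, - 30, - 26, - 6.86 , - 4.62,-26/7,22/5, 29/5, 10, 27, 45, 46, 49,68,96.59]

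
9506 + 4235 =13741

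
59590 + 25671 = 85261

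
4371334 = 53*82478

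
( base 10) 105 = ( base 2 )1101001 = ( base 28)3l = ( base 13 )81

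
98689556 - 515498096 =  - 416808540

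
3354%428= 358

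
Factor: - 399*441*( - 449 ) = 3^3 * 7^3*19^1*449^1 =79005591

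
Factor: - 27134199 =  - 3^2*3014911^1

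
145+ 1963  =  2108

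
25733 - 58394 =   -  32661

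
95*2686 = 255170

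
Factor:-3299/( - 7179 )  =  3^ ( - 1 )*2393^( - 1 )*3299^1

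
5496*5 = 27480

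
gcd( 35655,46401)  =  3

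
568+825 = 1393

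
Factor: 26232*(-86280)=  - 2263296960 = - 2^6 * 3^2*5^1*719^1*1093^1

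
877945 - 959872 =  - 81927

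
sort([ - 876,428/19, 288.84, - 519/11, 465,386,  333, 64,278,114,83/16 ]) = [-876,-519/11,83/16, 428/19,64,114, 278, 288.84,333,  386,465 ]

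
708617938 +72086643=780704581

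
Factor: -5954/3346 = - 2977/1673 = - 7^( - 1)*13^1*229^1 * 239^ ( - 1)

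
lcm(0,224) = 0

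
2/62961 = 2/62961 = 0.00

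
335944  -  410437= - 74493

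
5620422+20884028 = 26504450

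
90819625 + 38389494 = 129209119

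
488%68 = 12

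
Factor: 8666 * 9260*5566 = 2^4*5^1*7^1 * 11^2 * 23^1*463^1 * 619^1=446655692560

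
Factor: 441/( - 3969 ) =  - 3^( - 2) = -1/9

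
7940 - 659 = 7281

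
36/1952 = 9/488 = 0.02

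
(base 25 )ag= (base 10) 266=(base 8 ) 412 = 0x10A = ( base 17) FB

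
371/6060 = 371/6060 = 0.06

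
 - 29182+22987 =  - 6195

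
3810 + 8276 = 12086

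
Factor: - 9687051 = - 3^2*11^1*97849^1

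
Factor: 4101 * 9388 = 2^2*3^1 *1367^1*2347^1 = 38500188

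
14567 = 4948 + 9619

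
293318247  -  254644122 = 38674125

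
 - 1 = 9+  -  10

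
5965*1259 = 7509935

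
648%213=9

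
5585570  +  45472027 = 51057597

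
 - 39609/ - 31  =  39609/31 = 1277.71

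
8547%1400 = 147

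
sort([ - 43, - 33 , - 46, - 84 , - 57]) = [ - 84, - 57,-46, - 43,-33 ]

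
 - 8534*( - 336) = 2867424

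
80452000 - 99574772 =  - 19122772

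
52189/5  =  52189/5 = 10437.80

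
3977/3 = 3977/3 = 1325.67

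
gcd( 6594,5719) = 7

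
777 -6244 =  - 5467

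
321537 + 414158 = 735695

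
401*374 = 149974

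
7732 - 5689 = 2043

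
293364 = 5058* 58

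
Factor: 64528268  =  2^2*7^1*2304581^1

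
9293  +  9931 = 19224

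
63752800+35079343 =98832143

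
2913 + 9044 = 11957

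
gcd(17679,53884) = 1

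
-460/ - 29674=230/14837 = 0.02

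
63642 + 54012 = 117654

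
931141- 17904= 913237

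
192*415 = 79680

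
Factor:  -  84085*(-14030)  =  2^1*5^2  *  23^1*61^1*67^1 * 251^1 = 1179712550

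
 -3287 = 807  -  4094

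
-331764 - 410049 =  - 741813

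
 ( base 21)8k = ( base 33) 5n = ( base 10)188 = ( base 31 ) 62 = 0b10111100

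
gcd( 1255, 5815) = 5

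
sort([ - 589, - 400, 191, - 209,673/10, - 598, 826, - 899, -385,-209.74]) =[-899, - 598, - 589, - 400, - 385, - 209.74, - 209 , 673/10, 191,826] 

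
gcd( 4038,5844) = 6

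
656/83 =7 + 75/83 = 7.90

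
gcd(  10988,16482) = 5494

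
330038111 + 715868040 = 1045906151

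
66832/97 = 688+96/97  =  688.99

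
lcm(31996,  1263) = 95988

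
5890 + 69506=75396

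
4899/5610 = 1633/1870=0.87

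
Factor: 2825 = 5^2*113^1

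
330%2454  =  330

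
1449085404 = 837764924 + 611320480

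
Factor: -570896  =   - 2^4*31^1*1151^1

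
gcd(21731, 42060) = 701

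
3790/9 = 421 + 1/9 = 421.11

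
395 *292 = 115340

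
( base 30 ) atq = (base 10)9896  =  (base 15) 2DEB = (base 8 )23250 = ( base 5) 304041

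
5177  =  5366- 189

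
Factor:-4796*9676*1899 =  - 88125176304=- 2^4*3^2  *11^1*41^1 * 59^1 * 109^1*211^1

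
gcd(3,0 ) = 3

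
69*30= 2070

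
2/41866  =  1/20933 = 0.00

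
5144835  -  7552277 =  - 2407442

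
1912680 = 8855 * 216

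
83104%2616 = 2008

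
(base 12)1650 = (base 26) 3O0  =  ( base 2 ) 101001011100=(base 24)4EC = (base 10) 2652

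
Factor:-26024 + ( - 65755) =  - 3^1 * 30593^1 = - 91779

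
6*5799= 34794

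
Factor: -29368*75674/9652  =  -555598508/2413 = - 2^2* 19^(-1 )*127^(-1)*157^1*241^1*3671^1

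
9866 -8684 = 1182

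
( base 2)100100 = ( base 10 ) 36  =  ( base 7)51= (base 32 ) 14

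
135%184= 135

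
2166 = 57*38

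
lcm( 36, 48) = 144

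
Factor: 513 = 3^3*19^1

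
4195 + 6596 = 10791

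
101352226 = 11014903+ 90337323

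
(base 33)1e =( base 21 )25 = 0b101111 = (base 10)47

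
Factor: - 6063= - 3^1*43^1*47^1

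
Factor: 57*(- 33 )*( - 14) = 26334 = 2^1*3^2*7^1*11^1*19^1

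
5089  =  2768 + 2321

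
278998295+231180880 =510179175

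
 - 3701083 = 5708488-9409571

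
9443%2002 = 1435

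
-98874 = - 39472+  -  59402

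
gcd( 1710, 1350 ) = 90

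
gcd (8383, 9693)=1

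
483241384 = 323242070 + 159999314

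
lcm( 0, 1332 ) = 0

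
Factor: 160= 2^5*5^1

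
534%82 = 42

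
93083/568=163 + 499/568= 163.88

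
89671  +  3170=92841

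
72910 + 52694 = 125604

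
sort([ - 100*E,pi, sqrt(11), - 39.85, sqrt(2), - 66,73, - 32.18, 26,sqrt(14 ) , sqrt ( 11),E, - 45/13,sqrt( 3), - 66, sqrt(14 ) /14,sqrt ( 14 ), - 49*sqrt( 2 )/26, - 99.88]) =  [ - 100*E,  -  99.88, - 66, - 66, - 39.85, - 32.18, - 45/13, - 49*sqrt( 2) /26,sqrt( 14 ) /14,sqrt(2 ), sqrt(3),  E, pi, sqrt( 11 ),  sqrt(11 ), sqrt(14 ), sqrt( 14), 26,73 ]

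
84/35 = 12/5 = 2.40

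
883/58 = 15+13/58 = 15.22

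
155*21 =3255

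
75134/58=1295 + 12/29  =  1295.41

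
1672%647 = 378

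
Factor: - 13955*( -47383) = 5^1*7^2 * 967^1*2791^1=661229765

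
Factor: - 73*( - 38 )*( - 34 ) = - 2^2 * 17^1 * 19^1*73^1 = - 94316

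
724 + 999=1723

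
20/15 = 1 +1/3 = 1.33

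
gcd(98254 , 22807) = 1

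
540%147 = 99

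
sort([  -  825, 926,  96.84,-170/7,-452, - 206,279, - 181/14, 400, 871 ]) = [ - 825, - 452,  -  206, - 170/7,- 181/14,96.84,279, 400, 871, 926 ]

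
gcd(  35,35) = 35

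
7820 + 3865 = 11685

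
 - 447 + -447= - 894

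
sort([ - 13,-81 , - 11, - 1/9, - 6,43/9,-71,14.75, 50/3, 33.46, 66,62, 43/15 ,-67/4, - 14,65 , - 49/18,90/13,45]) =[ - 81, - 71, - 67/4, - 14, - 13,  -  11 , - 6, - 49/18  , - 1/9,43/15,43/9  ,  90/13 , 14.75 , 50/3 , 33.46,45,62, 65,66 ]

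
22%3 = 1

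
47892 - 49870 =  - 1978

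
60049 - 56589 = 3460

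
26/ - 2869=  - 1 + 2843/2869=- 0.01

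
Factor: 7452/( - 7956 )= - 207/221  =  - 3^2*13^( - 1)*17^( - 1)*23^1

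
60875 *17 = 1034875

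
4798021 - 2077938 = 2720083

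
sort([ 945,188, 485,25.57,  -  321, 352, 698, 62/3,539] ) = [ - 321,62/3 , 25.57,  188, 352, 485,539 , 698, 945 ]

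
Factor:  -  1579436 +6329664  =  2^2*7^1 *19^1*8929^1 = 4750228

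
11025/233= 11025/233 = 47.32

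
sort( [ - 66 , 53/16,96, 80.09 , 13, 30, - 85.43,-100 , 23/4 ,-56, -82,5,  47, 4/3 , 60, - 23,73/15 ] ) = [ - 100 , - 85.43,-82, - 66, - 56,  -  23, 4/3, 53/16, 73/15,5,23/4,13,30,47, 60,80.09, 96 ] 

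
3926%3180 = 746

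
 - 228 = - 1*228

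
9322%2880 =682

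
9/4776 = 3/1592= 0.00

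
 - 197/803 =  - 1 + 606/803 = - 0.25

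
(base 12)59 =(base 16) 45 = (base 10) 69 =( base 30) 29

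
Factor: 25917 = 3^1*53^1*163^1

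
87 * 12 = 1044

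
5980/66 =2990/33= 90.61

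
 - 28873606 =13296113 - 42169719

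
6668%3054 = 560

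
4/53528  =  1/13382 = 0.00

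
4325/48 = 4325/48 = 90.10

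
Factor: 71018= 2^1 * 35509^1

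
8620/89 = 96 + 76/89 = 96.85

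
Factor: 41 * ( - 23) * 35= -33005 = - 5^1 * 7^1*23^1 * 41^1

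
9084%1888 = 1532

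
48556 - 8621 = 39935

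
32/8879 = 32/8879=0.00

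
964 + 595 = 1559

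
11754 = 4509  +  7245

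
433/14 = 30 +13/14 = 30.93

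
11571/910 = 1653/130=12.72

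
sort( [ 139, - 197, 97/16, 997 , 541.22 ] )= [ - 197, 97/16, 139, 541.22, 997]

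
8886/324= 27 + 23/54 = 27.43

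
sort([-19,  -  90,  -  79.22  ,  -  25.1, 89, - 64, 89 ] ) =[ - 90,-79.22, - 64,- 25.1  , - 19,89,  89]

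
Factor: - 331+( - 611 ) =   -  942 = -  2^1*3^1 *157^1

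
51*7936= 404736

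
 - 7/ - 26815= 7/26815=   0.00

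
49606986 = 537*92378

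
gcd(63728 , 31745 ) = 7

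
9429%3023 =360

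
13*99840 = 1297920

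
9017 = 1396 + 7621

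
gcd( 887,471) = 1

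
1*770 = 770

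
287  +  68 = 355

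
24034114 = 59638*403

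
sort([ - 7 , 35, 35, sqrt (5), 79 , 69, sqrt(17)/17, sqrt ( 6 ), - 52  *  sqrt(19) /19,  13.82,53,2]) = [ - 52*sqrt(19)/19, - 7, sqrt(17 ) /17, 2  ,  sqrt(5), sqrt( 6), 13.82,35, 35, 53,69,79]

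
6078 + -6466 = - 388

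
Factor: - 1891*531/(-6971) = 1004121/6971 = 3^2*31^1*59^1*61^1*6971^( - 1)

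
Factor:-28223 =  - 13^2*167^1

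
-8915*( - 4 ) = 35660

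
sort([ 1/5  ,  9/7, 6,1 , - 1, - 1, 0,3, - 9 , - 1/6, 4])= [ - 9 , - 1, - 1,  -  1/6 , 0,1/5,1,9/7,3, 4, 6 ]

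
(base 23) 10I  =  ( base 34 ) G3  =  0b1000100011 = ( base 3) 202021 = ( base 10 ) 547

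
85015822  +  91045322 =176061144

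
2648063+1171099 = 3819162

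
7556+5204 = 12760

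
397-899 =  -502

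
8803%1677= 418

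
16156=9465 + 6691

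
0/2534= 0=0.00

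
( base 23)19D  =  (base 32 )nd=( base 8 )1355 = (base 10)749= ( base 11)621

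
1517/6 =1517/6= 252.83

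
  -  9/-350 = 9/350  =  0.03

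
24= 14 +10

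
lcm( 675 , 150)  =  1350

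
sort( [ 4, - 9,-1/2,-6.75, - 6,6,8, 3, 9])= [ - 9, - 6.75, - 6, - 1/2,  3, 4, 6, 8,9]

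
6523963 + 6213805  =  12737768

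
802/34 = 401/17 = 23.59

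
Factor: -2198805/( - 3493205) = 439761/698641 = 3^1*7^1*43^1*487^1 *698641^( - 1)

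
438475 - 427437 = 11038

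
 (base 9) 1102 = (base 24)19k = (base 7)2240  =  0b1100101100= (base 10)812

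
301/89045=301/89045 =0.00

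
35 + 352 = 387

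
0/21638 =0= 0.00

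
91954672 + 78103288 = 170057960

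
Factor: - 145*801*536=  - 2^3*3^2 * 5^1 * 29^1 * 67^1*89^1 =-62253720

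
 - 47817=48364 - 96181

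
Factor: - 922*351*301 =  - 2^1*3^3 * 7^1*13^1*43^1*461^1 = - 97410222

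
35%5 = 0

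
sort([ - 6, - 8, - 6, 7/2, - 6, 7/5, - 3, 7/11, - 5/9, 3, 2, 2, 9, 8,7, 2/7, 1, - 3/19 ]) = [ - 8, - 6, - 6, - 6, - 3,-5/9, - 3/19, 2/7,7/11, 1, 7/5,  2, 2, 3, 7/2,7, 8, 9 ] 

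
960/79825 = 192/15965 = 0.01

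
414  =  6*69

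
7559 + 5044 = 12603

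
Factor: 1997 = 1997^1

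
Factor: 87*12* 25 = 2^2 * 3^2*5^2*29^1 = 26100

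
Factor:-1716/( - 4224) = 2^( - 5)*13^1 = 13/32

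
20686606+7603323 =28289929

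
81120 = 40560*2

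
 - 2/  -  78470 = 1/39235 = 0.00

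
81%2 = 1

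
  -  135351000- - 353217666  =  217866666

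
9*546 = 4914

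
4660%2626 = 2034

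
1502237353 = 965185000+537052353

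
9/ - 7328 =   -  1 +7319/7328 = - 0.00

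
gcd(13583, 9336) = 1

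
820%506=314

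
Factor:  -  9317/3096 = - 2^( - 3)*3^( - 2)*7^1*11^3 * 43^( - 1)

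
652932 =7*93276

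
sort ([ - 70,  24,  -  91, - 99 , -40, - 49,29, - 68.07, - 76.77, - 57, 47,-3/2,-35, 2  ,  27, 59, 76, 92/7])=[  -  99, - 91, - 76.77,- 70,-68.07, - 57,-49, - 40, - 35,-3/2 , 2, 92/7, 24,  27, 29, 47, 59,76 ] 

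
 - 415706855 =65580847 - 481287702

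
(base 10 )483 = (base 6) 2123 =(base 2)111100011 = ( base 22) LL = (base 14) 267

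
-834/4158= - 139/693 =-0.20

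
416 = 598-182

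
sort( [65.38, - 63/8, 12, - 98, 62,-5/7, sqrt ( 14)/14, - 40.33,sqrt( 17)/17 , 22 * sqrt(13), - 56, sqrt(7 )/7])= [ - 98, - 56,-40.33, - 63/8,-5/7,sqrt(17)/17,  sqrt(14)/14,sqrt(7 ) /7,12, 62,65.38, 22*sqrt(13)] 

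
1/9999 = 1/9999 = 0.00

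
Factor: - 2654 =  - 2^1*1327^1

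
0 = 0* ( - 983)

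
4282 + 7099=11381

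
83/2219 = 83/2219  =  0.04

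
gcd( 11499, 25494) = 3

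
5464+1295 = 6759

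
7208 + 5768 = 12976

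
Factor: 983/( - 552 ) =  - 2^( - 3 ) *3^( - 1)*23^( - 1 ) * 983^1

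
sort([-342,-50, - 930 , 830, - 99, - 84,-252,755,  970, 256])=[-930,-342,-252, - 99, - 84, - 50,256,755,830 , 970 ] 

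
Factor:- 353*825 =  - 291225   =  - 3^1*5^2*11^1*353^1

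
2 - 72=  - 70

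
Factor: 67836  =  2^2*3^1*5653^1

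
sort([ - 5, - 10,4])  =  [ - 10 ,-5,  4 ]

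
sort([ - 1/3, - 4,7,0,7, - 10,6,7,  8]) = [ - 10,-4, - 1/3,0 , 6, 7, 7 , 7  ,  8 ]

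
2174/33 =65 + 29/33 = 65.88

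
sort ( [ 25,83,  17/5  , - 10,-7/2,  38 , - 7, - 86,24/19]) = [ - 86, - 10, - 7, - 7/2,  24/19, 17/5, 25,38, 83 ] 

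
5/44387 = 5/44387 = 0.00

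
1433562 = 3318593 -1885031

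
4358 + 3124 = 7482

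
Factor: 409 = 409^1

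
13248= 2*6624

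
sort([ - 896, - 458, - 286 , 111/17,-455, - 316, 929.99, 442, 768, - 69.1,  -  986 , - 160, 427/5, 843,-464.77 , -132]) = [-986, - 896,-464.77, - 458, - 455,  -  316, - 286, - 160, - 132,  -  69.1, 111/17,427/5,442,768, 843, 929.99] 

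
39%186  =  39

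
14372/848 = 16 + 201/212  =  16.95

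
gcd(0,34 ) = 34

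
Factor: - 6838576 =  - 2^4 * 277^1 *1543^1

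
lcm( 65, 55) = 715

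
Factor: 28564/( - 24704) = -37/32 = - 2^(-5)*37^1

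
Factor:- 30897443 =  - 157^1 * 196799^1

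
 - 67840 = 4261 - 72101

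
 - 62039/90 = -62039/90 = - 689.32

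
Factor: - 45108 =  -2^2*3^2*7^1*179^1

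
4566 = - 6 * ( - 761)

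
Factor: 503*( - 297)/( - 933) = 49797/311   =  3^2*11^1*311^(-1) * 503^1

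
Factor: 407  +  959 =2^1*683^1 = 1366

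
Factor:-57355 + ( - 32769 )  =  - 90124= -  2^2*22531^1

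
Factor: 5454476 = 2^2*41^1*79^1*421^1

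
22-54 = -32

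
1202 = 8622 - 7420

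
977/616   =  1 + 361/616 = 1.59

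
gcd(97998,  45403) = 1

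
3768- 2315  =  1453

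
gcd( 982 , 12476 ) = 2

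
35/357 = 5/51 = 0.10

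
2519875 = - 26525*( - 95 ) 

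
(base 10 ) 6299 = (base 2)1100010011011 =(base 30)6TT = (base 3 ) 22122022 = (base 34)5f9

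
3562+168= 3730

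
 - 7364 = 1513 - 8877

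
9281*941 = 8733421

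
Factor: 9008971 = 41^1*219731^1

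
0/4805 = 0 =0.00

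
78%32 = 14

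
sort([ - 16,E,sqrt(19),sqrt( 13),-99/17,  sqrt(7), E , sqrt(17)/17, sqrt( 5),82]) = [ - 16, - 99/17,sqrt(17)/17, sqrt(5 ),sqrt ( 7 ),E, E,sqrt( 13 ),sqrt(19),82 ] 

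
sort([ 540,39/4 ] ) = [39/4 , 540]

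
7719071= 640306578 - 632587507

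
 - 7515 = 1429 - 8944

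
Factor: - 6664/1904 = -7/2 = - 2^( - 1 )*7^1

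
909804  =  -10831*( - 84)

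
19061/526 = 19061/526=36.24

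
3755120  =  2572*1460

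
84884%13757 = 2342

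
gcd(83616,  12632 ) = 8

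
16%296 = 16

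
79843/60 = 79843/60 = 1330.72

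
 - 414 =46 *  ( - 9 )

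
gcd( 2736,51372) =36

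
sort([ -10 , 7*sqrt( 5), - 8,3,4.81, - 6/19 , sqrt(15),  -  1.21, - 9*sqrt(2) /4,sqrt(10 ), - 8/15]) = [ - 10,- 8, -9*sqrt(2)/4 , - 1.21,  -  8/15, - 6/19,3,sqrt(10 ),sqrt ( 15 ), 4.81,  7 *sqrt( 5 )]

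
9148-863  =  8285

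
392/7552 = 49/944 = 0.05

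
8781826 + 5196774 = 13978600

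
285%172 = 113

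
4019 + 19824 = 23843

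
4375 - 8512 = -4137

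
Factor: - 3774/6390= - 3^( - 1)*5^(-1 )*17^1*37^1*71^( - 1)= -629/1065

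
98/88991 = 14/12713=   0.00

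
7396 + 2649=10045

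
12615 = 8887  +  3728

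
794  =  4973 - 4179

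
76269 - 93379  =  -17110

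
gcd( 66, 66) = 66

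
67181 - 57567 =9614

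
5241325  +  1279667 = 6520992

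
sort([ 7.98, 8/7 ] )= [8/7, 7.98]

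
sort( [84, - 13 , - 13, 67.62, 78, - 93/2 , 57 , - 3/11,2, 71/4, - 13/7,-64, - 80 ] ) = [ -80,  -  64,  -  93/2, - 13, - 13, - 13/7, - 3/11,2,  71/4, 57,  67.62, 78,  84 ] 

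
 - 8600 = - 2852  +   - 5748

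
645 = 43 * 15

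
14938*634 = 9470692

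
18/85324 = 9/42662= 0.00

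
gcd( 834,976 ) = 2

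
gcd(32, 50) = 2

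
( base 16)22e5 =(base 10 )8933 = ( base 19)15e3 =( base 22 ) IA1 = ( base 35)7a8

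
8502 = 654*13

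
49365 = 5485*9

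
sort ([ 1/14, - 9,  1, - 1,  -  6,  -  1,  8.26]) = [-9, -6, - 1, - 1,1/14, 1, 8.26] 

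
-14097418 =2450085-16547503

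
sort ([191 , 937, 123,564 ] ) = [123, 191, 564, 937]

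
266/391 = 266/391=0.68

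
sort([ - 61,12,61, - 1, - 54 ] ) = [ - 61, - 54 , - 1, 12, 61]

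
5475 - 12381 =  - 6906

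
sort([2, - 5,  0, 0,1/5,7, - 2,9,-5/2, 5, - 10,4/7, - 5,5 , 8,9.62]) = [ - 10, - 5 , - 5, - 5/2,  -  2,0,0,1/5, 4/7, 2,5,5, 7,8, 9, 9.62 ] 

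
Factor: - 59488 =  - 2^5*11^1*13^2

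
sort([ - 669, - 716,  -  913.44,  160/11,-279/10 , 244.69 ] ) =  [  -  913.44, - 716, - 669, - 279/10,160/11,244.69 ]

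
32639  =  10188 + 22451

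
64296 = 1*64296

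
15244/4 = 3811 = 3811.00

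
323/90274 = 323/90274 =0.00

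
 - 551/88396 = - 551/88396 = -0.01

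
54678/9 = 18226/3 = 6075.33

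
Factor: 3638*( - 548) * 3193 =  - 6365641432 = -  2^3*17^1 * 31^1 * 103^1 *107^1*137^1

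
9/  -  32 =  - 1 + 23/32 = - 0.28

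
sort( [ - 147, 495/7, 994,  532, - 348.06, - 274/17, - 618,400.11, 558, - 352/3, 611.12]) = [-618, - 348.06, - 147, - 352/3, - 274/17, 495/7, 400.11, 532, 558,611.12,994]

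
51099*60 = 3065940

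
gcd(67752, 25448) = 8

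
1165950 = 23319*50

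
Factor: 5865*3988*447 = 2^2*3^2 * 5^1 * 17^1*23^1*149^1*997^1 =10455160140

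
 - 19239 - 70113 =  - 89352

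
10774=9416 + 1358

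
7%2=1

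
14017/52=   14017/52= 269.56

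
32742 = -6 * ( - 5457) 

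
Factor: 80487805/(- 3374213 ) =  - 5^1 * 103^1*223^( - 1 )*373^1*419^1* 15131^( - 1) 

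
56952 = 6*9492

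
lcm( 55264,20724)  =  165792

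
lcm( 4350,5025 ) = 291450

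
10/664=5/332 = 0.02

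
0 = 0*5243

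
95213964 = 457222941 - 362008977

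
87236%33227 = 20782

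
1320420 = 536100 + 784320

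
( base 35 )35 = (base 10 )110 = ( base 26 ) 46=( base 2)1101110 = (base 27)42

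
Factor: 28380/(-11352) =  - 5/2 = -2^( - 1)*5^1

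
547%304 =243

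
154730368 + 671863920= 826594288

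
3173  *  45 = 142785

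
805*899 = 723695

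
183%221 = 183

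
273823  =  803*341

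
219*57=12483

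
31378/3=10459+1/3 = 10459.33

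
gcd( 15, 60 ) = 15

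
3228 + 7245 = 10473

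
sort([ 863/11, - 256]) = [  -  256 , 863/11]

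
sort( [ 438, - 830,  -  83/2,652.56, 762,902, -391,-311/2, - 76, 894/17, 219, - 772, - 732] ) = [-830, - 772,-732,- 391,  -  311/2,-76,-83/2, 894/17,219,438,652.56,762,902] 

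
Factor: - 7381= - 11^2*61^1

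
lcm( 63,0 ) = 0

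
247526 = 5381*46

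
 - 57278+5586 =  - 51692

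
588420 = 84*7005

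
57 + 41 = 98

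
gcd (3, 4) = 1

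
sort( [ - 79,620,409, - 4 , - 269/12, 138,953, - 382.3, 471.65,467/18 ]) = [  -  382.3,-79,- 269/12, - 4,467/18,138, 409 , 471.65,620, 953]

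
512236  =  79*6484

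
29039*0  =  0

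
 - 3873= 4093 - 7966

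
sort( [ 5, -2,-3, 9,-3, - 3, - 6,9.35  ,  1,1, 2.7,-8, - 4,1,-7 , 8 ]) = [ - 8,  -  7, - 6, -4, - 3,-3, -3,-2,1 , 1, 1, 2.7,5,8, 9,9.35]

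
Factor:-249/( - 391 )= 3^1*17^(-1 )*23^( - 1) * 83^1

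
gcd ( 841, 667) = 29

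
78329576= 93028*842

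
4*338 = 1352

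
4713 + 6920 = 11633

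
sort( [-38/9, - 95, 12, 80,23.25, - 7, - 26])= [ - 95 , - 26, - 7, - 38/9,12, 23.25,  80]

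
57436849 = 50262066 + 7174783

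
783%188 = 31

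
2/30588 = 1/15294  =  0.00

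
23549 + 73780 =97329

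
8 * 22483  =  179864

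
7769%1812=521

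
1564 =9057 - 7493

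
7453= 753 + 6700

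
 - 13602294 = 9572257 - 23174551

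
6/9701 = 6/9701  =  0.00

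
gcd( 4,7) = 1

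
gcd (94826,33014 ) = 34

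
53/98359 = 53/98359 = 0.00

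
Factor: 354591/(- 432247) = -621/757 = - 3^3 * 23^1 *757^( - 1)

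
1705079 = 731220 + 973859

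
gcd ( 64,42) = 2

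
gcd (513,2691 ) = 9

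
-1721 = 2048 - 3769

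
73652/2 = 36826 = 36826.00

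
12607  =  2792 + 9815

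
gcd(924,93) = 3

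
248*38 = 9424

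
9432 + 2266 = 11698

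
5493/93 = 59 + 2/31 = 59.06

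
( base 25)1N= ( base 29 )1J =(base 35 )1D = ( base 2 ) 110000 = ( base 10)48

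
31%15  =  1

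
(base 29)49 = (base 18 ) 6h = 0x7D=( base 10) 125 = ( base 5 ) 1000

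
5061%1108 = 629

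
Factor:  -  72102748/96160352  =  -18025687/24040088 = - 2^(-3)*3005011^( - 1) * 18025687^1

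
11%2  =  1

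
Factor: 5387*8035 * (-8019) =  - 3^6*5^1 * 11^1 * 1607^1 * 5387^1=- 347098766355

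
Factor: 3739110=2^1*3^1*5^1 *23^1*5419^1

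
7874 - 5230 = 2644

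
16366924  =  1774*9226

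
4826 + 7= 4833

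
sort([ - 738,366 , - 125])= [  -  738,-125,366 ]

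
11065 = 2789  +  8276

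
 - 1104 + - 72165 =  - 73269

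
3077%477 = 215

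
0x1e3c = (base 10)7740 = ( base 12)4590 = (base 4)1320330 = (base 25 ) c9f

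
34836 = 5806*6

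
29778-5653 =24125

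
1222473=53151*23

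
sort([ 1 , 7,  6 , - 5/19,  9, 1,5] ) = [ - 5/19,1, 1,5,6, 7, 9 ]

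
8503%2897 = 2709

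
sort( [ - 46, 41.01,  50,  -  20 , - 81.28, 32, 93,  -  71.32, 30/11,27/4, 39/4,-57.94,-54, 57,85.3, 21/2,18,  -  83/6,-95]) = [ - 95,-81.28, - 71.32, - 57.94,  -  54, - 46,-20, - 83/6, 30/11, 27/4,39/4, 21/2 , 18, 32, 41.01, 50,57,85.3,93 ] 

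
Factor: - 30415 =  - 5^1*7^1*11^1*79^1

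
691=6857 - 6166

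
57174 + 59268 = 116442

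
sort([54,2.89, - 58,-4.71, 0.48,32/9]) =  [ - 58,-4.71,  0.48,2.89, 32/9, 54]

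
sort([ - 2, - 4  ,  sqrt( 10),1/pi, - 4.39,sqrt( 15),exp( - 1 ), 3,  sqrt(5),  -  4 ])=[-4.39,-4, - 4,  -  2,  1/pi,exp(  -  1 ), sqrt( 5),3, sqrt( 10),sqrt( 15) ] 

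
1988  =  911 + 1077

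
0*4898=0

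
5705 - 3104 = 2601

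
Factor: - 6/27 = -2^1*3^( - 2 )= - 2/9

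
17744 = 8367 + 9377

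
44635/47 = 949 + 32/47  =  949.68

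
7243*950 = 6880850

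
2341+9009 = 11350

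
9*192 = 1728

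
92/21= 92/21  =  4.38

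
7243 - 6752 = 491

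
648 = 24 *27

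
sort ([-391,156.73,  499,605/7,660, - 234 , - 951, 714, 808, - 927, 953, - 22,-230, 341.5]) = [ - 951 , - 927,  -  391, - 234, - 230, - 22, 605/7, 156.73, 341.5, 499,660, 714, 808, 953 ]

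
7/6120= 7/6120 = 0.00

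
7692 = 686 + 7006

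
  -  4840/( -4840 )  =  1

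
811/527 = 811/527 = 1.54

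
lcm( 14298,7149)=14298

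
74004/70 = 5286/5 = 1057.20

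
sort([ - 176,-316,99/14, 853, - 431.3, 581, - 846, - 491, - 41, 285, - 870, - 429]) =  [-870,  -  846,-491,  -  431.3, - 429, -316,- 176, - 41,99/14,285,  581,853]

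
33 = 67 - 34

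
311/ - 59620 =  - 1 + 59309/59620 = - 0.01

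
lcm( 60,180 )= 180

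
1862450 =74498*25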